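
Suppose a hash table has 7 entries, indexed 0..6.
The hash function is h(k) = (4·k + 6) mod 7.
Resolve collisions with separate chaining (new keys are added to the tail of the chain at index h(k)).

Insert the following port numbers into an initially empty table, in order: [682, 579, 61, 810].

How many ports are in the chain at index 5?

682 -> bucket 4
579 -> bucket 5
61 -> bucket 5 (collision)
810 -> bucket 5 (collision)
Final buckets:
0: -
1: -
2: -
3: -
4: 682
5: 579 -> 61 -> 810
6: -

3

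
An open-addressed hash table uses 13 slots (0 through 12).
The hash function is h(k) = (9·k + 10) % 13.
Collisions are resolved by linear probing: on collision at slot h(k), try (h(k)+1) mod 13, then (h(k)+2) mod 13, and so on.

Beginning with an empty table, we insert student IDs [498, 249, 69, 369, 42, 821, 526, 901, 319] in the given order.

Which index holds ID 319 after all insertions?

10

498: h=7 -> slot 7
249: h=2 -> slot 2
69: h=7, probe 7,8 -> slot 8
369: h=3 -> slot 3
42: h=11 -> slot 11
821: h=2, probe 2,3,4 -> slot 4
526: h=12 -> slot 12
901: h=7, probe 7,8,9 -> slot 9
319: h=8, probe 8,9,10 -> slot 10
Table: [-, -, 249, 369, 821, -, -, 498, 69, 901, 319, 42, 526]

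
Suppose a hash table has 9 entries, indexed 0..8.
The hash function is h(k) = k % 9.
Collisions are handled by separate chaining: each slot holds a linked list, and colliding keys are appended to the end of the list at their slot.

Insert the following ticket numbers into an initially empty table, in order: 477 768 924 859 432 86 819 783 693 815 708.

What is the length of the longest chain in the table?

5

Insert 477: h=0, bucket 0 empty -> new chain.
Insert 768: h=3, bucket 3 empty -> new chain.
Insert 924: h=6, bucket 6 empty -> new chain.
Insert 859: h=4, bucket 4 empty -> new chain.
Insert 432: h=0, bucket 0 nonempty -> append to chain.
Insert 86: h=5, bucket 5 empty -> new chain.
Insert 819: h=0, bucket 0 nonempty -> append to chain.
Insert 783: h=0, bucket 0 nonempty -> append to chain.
Insert 693: h=0, bucket 0 nonempty -> append to chain.
Insert 815: h=5, bucket 5 nonempty -> append to chain.
Insert 708: h=6, bucket 6 nonempty -> append to chain.
Final buckets:
0: 477 -> 432 -> 819 -> 783 -> 693
1: _
2: _
3: 768
4: 859
5: 86 -> 815
6: 924 -> 708
7: _
8: _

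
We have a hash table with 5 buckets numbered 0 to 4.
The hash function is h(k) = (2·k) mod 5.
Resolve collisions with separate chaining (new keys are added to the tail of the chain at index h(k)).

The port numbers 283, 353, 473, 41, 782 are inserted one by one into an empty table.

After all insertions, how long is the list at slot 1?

3

283 → bucket 1
353 → bucket 1 (collision)
473 → bucket 1 (collision)
41 → bucket 2
782 → bucket 4
Final buckets:
0: .
1: 283 -> 353 -> 473
2: 41
3: .
4: 782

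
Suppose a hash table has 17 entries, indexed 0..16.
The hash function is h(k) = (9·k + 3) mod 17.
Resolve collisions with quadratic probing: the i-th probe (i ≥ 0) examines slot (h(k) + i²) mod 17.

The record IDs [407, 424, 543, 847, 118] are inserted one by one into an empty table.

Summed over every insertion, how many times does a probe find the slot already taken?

407: h=11 → slot 11
424: h=11, probe 11,12 → slot 12
543: h=11, probe 11,12,15 → slot 15
847: h=10 → slot 10
118: h=11, probe 11,12,15,3 → slot 3
Table: [∅, ∅, ∅, 118, ∅, ∅, ∅, ∅, ∅, ∅, 847, 407, 424, ∅, ∅, 543, ∅]

6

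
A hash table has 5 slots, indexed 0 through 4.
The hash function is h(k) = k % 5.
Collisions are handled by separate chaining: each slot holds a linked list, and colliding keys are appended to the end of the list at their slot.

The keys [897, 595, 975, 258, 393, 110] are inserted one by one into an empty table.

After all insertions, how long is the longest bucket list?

Insert 897: h=2, bucket 2 empty → new chain.
Insert 595: h=0, bucket 0 empty → new chain.
Insert 975: h=0, bucket 0 nonempty → append to chain.
Insert 258: h=3, bucket 3 empty → new chain.
Insert 393: h=3, bucket 3 nonempty → append to chain.
Insert 110: h=0, bucket 0 nonempty → append to chain.
Final buckets:
0: 595 -> 975 -> 110
1: ∅
2: 897
3: 258 -> 393
4: ∅

3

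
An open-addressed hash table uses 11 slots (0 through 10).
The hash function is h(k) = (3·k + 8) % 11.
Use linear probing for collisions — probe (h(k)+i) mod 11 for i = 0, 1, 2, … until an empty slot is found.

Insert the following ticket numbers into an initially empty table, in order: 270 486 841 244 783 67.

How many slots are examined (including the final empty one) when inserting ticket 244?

270: h=4 → slot 4
486: h=3 → slot 3
841: h=1 → slot 1
244: h=3, probe 3,4,5 → slot 5
783: h=3, probe 3,4,5,6 → slot 6
67: h=0 → slot 0
Table: [67, 841, ∅, 486, 270, 244, 783, ∅, ∅, ∅, ∅]

3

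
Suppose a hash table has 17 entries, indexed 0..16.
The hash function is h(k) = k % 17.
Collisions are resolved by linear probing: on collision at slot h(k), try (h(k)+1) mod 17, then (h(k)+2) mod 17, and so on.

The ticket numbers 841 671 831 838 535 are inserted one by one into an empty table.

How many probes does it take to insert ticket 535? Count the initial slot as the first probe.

3

841: h=8 → slot 8
671: h=8, probe 8,9 → slot 9
831: h=15 → slot 15
838: h=5 → slot 5
535: h=8, probe 8,9,10 → slot 10
Table: [-, -, -, -, -, 838, -, -, 841, 671, 535, -, -, -, -, 831, -]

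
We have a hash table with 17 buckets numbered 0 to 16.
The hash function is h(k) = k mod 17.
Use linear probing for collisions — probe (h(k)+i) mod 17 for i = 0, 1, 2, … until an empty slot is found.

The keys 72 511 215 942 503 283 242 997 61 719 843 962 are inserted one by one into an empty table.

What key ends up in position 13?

72: h=4 → slot 4
511: h=1 → slot 1
215: h=11 → slot 11
942: h=7 → slot 7
503: h=10 → slot 10
283: h=11, probe 11,12 → slot 12
242: h=4, probe 4,5 → slot 5
997: h=11, probe 11,12,13 → slot 13
61: h=10, probe 10,11,12,13,14 → slot 14
719: h=5, probe 5,6 → slot 6
843: h=10, probe 10,11,12,13,14,15 → slot 15
962: h=10, probe 10,11,12,13,14,15,16 → slot 16
Table: [_, 511, _, _, 72, 242, 719, 942, _, _, 503, 215, 283, 997, 61, 843, 962]

997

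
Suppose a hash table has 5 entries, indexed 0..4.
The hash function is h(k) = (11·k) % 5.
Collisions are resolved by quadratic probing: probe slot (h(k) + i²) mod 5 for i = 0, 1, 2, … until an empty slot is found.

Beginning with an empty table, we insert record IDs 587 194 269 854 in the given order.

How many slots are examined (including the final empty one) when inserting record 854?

587: h=2 -> slot 2
194: h=4 -> slot 4
269: h=4, probe 4,0 -> slot 0
854: h=4, probe 4,0,3 -> slot 3
Table: [269, —, 587, 854, 194]

3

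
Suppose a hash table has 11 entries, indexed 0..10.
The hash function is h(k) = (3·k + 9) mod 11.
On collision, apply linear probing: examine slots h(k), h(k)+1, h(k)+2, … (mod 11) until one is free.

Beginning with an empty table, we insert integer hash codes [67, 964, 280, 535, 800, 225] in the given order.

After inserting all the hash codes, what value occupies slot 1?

67

67 hashes to 1; slot 1 is free → place at 1.
964 hashes to 8; slot 8 is free → place at 8.
280 hashes to 2; slot 2 is free → place at 2.
535 hashes to 8; 8 taken → place at 9.
800 hashes to 0; slot 0 is free → place at 0.
225 hashes to 2; 2 taken → place at 3.
Table: [800, 67, 280, 225, -, -, -, -, 964, 535, -]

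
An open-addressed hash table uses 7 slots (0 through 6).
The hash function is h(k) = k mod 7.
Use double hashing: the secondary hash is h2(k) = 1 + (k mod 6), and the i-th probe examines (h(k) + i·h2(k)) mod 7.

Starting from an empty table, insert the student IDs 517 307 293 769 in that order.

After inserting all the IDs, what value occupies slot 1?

517 hashes to 6; slot 6 is free -> place at 6.
307 hashes to 6, h2=2; 6 taken -> place at 1.
293 hashes to 6, h2=6; 6 taken -> place at 5.
769 hashes to 6, h2=2; 6,1 taken -> place at 3.
Table: [_, 307, _, 769, _, 293, 517]

307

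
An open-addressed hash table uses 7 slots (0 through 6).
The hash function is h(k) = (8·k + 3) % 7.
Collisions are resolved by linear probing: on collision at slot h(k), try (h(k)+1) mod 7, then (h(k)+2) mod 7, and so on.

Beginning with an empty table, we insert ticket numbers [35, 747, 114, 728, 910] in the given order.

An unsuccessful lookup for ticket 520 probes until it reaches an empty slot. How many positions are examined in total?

35: h=3 => slot 3
747: h=1 => slot 1
114: h=5 => slot 5
728: h=3, probe 3,4 => slot 4
910: h=3, probe 3,4,5,6 => slot 6
Table: [., 747, ., 35, 728, 114, 910]
Lookup 520: h=5, probe 5,6,0 → slot 0 empty, not found.

3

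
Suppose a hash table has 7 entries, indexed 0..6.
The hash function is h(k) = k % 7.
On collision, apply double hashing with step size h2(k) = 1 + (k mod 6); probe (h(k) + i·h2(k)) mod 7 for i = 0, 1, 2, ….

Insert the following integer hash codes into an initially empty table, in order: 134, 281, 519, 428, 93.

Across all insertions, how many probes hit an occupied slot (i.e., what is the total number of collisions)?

3

Insert 134: h=1, slot 1 empty => index 1.
Insert 281: h=1, h2=6, slot 1 occupied => index 0.
Insert 519: h=1, h2=4, slot 1 occupied => index 5.
Insert 428: h=1, h2=3, slot 1 occupied => index 4.
Insert 93: h=2, slot 2 empty => index 2.
Table: [281, 134, 93, ∅, 428, 519, ∅]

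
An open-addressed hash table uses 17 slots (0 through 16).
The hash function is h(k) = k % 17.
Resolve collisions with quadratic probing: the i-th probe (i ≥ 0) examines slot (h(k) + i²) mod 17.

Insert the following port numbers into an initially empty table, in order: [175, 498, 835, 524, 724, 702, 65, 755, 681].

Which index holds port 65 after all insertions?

15

Insert 175: h=5, slot 5 empty → index 5.
Insert 498: h=5, slot 5 occupied → index 6.
Insert 835: h=2, slot 2 empty → index 2.
Insert 524: h=14, slot 14 empty → index 14.
Insert 724: h=10, slot 10 empty → index 10.
Insert 702: h=5, slots 5,6 occupied → index 9.
Insert 65: h=14, slot 14 occupied → index 15.
Insert 755: h=7, slot 7 empty → index 7.
Insert 681: h=1, slot 1 empty → index 1.
Table: [∅, 681, 835, ∅, ∅, 175, 498, 755, ∅, 702, 724, ∅, ∅, ∅, 524, 65, ∅]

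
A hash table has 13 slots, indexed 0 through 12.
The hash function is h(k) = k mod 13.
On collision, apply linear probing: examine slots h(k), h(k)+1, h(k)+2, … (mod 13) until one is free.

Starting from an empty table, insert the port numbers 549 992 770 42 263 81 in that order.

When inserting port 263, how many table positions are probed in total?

5

549 hashes to 3; slot 3 is free → place at 3.
992 hashes to 4; slot 4 is free → place at 4.
770 hashes to 3; 3,4 taken → place at 5.
42 hashes to 3; 3,4,5 taken → place at 6.
263 hashes to 3; 3,4,5,6 taken → place at 7.
81 hashes to 3; 3,4,5,6,7 taken → place at 8.
Table: [_, _, _, 549, 992, 770, 42, 263, 81, _, _, _, _]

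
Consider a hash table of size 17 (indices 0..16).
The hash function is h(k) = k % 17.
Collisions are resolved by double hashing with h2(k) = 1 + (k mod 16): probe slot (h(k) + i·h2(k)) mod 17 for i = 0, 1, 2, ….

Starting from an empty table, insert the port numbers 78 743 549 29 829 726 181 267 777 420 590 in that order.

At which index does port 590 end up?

Insert 78: h=10, slot 10 empty => index 10.
Insert 743: h=12, slot 12 empty => index 12.
Insert 549: h=5, slot 5 empty => index 5.
Insert 29: h=12, h2=14, slot 12 occupied => index 9.
Insert 829: h=13, slot 13 empty => index 13.
Insert 726: h=12, h2=7, slot 12 occupied => index 2.
Insert 181: h=11, slot 11 empty => index 11.
Insert 267: h=12, h2=12, slot 12 occupied => index 7.
Insert 777: h=12, h2=10, slots 12,5 occupied => index 15.
Insert 420: h=12, h2=5, slot 12 occupied => index 0.
Insert 590: h=12, h2=15, slots 12,10 occupied => index 8.
Table: [420, —, 726, —, —, 549, —, 267, 590, 29, 78, 181, 743, 829, —, 777, —]

8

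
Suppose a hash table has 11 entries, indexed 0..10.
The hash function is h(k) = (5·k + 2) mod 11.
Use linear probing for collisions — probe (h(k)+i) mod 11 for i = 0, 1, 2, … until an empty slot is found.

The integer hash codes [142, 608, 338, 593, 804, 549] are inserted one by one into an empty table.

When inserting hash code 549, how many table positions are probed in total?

4

142 hashes to 8; slot 8 is free → place at 8.
608 hashes to 6; slot 6 is free → place at 6.
338 hashes to 9; slot 9 is free → place at 9.
593 hashes to 8; 8,9 taken → place at 10.
804 hashes to 7; slot 7 is free → place at 7.
549 hashes to 8; 8,9,10 taken → place at 0.
Table: [549, _, _, _, _, _, 608, 804, 142, 338, 593]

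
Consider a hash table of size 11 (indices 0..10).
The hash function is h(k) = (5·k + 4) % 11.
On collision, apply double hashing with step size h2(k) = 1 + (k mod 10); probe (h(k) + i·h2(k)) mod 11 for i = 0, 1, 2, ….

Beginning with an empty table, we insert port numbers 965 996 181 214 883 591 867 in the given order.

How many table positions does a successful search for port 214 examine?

3

965 hashes to 0; slot 0 is free → place at 0.
996 hashes to 1; slot 1 is free → place at 1.
181 hashes to 7; slot 7 is free → place at 7.
214 hashes to 7, h2=5; 7,1 taken → place at 6.
883 hashes to 8; slot 8 is free → place at 8.
591 hashes to 0, h2=2; 0 taken → place at 2.
867 hashes to 5; slot 5 is free → place at 5.
Table: [965, 996, 591, ., ., 867, 214, 181, 883, ., .]
Lookup 214: h=7, h2=5, probe 7,1,6 → found at 6.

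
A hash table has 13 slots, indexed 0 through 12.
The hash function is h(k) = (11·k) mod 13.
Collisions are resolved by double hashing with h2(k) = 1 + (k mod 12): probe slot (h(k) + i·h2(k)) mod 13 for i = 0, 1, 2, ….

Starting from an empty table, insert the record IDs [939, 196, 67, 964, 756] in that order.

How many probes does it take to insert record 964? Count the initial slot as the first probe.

939 hashes to 7; slot 7 is free -> place at 7.
196 hashes to 11; slot 11 is free -> place at 11.
67 hashes to 9; slot 9 is free -> place at 9.
964 hashes to 9, h2=5; 9 taken -> place at 1.
756 hashes to 9, h2=1; 9 taken -> place at 10.
Table: [—, 964, —, —, —, —, —, 939, —, 67, 756, 196, —]

2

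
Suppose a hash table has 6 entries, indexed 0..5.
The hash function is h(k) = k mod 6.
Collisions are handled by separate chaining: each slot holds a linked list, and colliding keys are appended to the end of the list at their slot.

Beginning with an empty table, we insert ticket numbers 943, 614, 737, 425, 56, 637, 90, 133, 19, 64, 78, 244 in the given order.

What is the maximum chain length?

4

Insert 943: h=1, bucket 1 empty -> new chain.
Insert 614: h=2, bucket 2 empty -> new chain.
Insert 737: h=5, bucket 5 empty -> new chain.
Insert 425: h=5, bucket 5 nonempty -> append to chain.
Insert 56: h=2, bucket 2 nonempty -> append to chain.
Insert 637: h=1, bucket 1 nonempty -> append to chain.
Insert 90: h=0, bucket 0 empty -> new chain.
Insert 133: h=1, bucket 1 nonempty -> append to chain.
Insert 19: h=1, bucket 1 nonempty -> append to chain.
Insert 64: h=4, bucket 4 empty -> new chain.
Insert 78: h=0, bucket 0 nonempty -> append to chain.
Insert 244: h=4, bucket 4 nonempty -> append to chain.
Final buckets:
0: 90 -> 78
1: 943 -> 637 -> 133 -> 19
2: 614 -> 56
3: -
4: 64 -> 244
5: 737 -> 425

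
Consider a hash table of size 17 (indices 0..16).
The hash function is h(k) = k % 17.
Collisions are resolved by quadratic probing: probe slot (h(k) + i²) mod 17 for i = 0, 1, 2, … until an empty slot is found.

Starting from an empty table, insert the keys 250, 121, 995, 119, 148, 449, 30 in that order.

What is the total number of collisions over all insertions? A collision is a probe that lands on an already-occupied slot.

2

250 hashes to 12; slot 12 is free -> place at 12.
121 hashes to 2; slot 2 is free -> place at 2.
995 hashes to 9; slot 9 is free -> place at 9.
119 hashes to 0; slot 0 is free -> place at 0.
148 hashes to 12; 12 taken -> place at 13.
449 hashes to 7; slot 7 is free -> place at 7.
30 hashes to 13; 13 taken -> place at 14.
Table: [119, ∅, 121, ∅, ∅, ∅, ∅, 449, ∅, 995, ∅, ∅, 250, 148, 30, ∅, ∅]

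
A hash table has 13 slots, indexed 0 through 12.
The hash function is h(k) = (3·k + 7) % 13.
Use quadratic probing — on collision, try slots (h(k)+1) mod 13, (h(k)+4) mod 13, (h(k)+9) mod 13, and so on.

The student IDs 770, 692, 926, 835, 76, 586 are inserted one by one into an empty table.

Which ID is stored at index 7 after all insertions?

926

770 hashes to 3; slot 3 is free → place at 3.
692 hashes to 3; 3 taken → place at 4.
926 hashes to 3; 3,4 taken → place at 7.
835 hashes to 3; 3,4,7 taken → place at 12.
76 hashes to 1; slot 1 is free → place at 1.
586 hashes to 10; slot 10 is free → place at 10.
Table: [_, 76, _, 770, 692, _, _, 926, _, _, 586, _, 835]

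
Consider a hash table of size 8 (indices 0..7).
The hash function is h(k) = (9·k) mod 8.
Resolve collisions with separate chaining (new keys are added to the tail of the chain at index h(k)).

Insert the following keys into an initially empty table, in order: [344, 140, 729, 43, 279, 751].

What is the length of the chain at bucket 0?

1

344 → bucket 0
140 → bucket 4
729 → bucket 1
43 → bucket 3
279 → bucket 7
751 → bucket 7 (collision)
Final buckets:
0: 344
1: 729
2: ∅
3: 43
4: 140
5: ∅
6: ∅
7: 279 -> 751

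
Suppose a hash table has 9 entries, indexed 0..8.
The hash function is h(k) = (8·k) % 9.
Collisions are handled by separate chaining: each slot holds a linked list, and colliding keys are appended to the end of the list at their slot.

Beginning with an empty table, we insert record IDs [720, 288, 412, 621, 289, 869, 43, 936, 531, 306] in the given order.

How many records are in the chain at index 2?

2

720 → bucket 0
288 → bucket 0 (collision)
412 → bucket 2
621 → bucket 0 (collision)
289 → bucket 8
869 → bucket 4
43 → bucket 2 (collision)
936 → bucket 0 (collision)
531 → bucket 0 (collision)
306 → bucket 0 (collision)
Final buckets:
0: 720 -> 288 -> 621 -> 936 -> 531 -> 306
1: -
2: 412 -> 43
3: -
4: 869
5: -
6: -
7: -
8: 289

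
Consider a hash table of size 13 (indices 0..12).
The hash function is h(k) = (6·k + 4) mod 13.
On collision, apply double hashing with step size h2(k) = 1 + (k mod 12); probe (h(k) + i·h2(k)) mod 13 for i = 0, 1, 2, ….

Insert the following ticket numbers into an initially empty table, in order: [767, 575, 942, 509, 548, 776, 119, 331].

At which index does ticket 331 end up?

767: h=4 => slot 4
575: h=9 => slot 9
942: h=1 => slot 1
509: h=3 => slot 3
548: h=3, h2=9, probe 3,12 => slot 12
776: h=6 => slot 6
119: h=3, h2=12, probe 3,2 => slot 2
331: h=1, h2=8, probe 1,9,4,12,7 => slot 7
Table: [., 942, 119, 509, 767, ., 776, 331, ., 575, ., ., 548]

7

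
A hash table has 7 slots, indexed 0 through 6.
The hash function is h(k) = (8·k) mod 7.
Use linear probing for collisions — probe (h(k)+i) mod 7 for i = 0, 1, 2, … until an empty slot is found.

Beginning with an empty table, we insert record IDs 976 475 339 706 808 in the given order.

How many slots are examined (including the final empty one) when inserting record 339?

2

976: h=3 => slot 3
475: h=6 => slot 6
339: h=3, probe 3,4 => slot 4
706: h=6, probe 6,0 => slot 0
808: h=3, probe 3,4,5 => slot 5
Table: [706, -, -, 976, 339, 808, 475]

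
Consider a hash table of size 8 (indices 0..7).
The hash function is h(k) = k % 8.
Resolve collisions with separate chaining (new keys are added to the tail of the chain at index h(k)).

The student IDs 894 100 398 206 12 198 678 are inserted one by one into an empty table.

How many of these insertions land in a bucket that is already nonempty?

5

894 -> bucket 6
100 -> bucket 4
398 -> bucket 6 (collision)
206 -> bucket 6 (collision)
12 -> bucket 4 (collision)
198 -> bucket 6 (collision)
678 -> bucket 6 (collision)
Final buckets:
0: —
1: —
2: —
3: —
4: 100 -> 12
5: —
6: 894 -> 398 -> 206 -> 198 -> 678
7: —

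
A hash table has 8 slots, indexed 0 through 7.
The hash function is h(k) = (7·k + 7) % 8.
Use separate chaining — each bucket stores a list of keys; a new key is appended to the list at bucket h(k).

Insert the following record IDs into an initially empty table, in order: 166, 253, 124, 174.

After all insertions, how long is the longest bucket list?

166 → bucket 1
253 → bucket 2
124 → bucket 3
174 → bucket 1 (collision)
Final buckets:
0: _
1: 166 -> 174
2: 253
3: 124
4: _
5: _
6: _
7: _

2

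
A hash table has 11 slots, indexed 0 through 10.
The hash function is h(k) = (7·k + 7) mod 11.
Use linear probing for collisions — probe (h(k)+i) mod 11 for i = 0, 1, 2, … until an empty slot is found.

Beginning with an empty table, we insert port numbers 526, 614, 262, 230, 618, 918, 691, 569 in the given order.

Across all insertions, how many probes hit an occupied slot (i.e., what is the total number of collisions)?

Insert 526: h=4, slot 4 empty -> index 4.
Insert 614: h=4, slot 4 occupied -> index 5.
Insert 262: h=4, slots 4,5 occupied -> index 6.
Insert 230: h=0, slot 0 empty -> index 0.
Insert 618: h=10, slot 10 empty -> index 10.
Insert 918: h=9, slot 9 empty -> index 9.
Insert 691: h=4, slots 4,5,6 occupied -> index 7.
Insert 569: h=8, slot 8 empty -> index 8.
Table: [230, ∅, ∅, ∅, 526, 614, 262, 691, 569, 918, 618]

6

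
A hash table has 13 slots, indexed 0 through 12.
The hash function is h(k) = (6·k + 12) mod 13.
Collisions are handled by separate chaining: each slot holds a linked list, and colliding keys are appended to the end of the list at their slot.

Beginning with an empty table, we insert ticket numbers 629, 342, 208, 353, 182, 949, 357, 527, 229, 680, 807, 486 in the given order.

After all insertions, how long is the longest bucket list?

3

629 → bucket 3
342 → bucket 10
208 → bucket 12
353 → bucket 11
182 → bucket 12 (collision)
949 → bucket 12 (collision)
357 → bucket 9
527 → bucket 2
229 → bucket 8
680 → bucket 10 (collision)
807 → bucket 5
486 → bucket 3 (collision)
Final buckets:
0: .
1: .
2: 527
3: 629 -> 486
4: .
5: 807
6: .
7: .
8: 229
9: 357
10: 342 -> 680
11: 353
12: 208 -> 182 -> 949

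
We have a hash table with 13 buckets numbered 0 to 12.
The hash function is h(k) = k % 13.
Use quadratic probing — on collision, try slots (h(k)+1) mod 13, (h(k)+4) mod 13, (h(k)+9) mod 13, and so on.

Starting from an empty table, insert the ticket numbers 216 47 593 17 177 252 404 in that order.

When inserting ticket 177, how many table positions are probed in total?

216: h=8 => slot 8
47: h=8, probe 8,9 => slot 9
593: h=8, probe 8,9,12 => slot 12
17: h=4 => slot 4
177: h=8, probe 8,9,12,4,11 => slot 11
252: h=5 => slot 5
404: h=1 => slot 1
Table: [—, 404, —, —, 17, 252, —, —, 216, 47, —, 177, 593]

5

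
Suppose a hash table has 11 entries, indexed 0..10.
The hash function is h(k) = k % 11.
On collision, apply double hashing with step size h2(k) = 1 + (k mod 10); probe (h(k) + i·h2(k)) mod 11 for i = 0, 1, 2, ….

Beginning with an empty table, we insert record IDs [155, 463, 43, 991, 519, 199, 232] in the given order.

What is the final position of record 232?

155 hashes to 1; slot 1 is free → place at 1.
463 hashes to 1, h2=4; 1 taken → place at 5.
43 hashes to 10; slot 10 is free → place at 10.
991 hashes to 1, h2=2; 1 taken → place at 3.
519 hashes to 2; slot 2 is free → place at 2.
199 hashes to 1, h2=10; 1 taken → place at 0.
232 hashes to 1, h2=3; 1 taken → place at 4.
Table: [199, 155, 519, 991, 232, 463, ., ., ., ., 43]

4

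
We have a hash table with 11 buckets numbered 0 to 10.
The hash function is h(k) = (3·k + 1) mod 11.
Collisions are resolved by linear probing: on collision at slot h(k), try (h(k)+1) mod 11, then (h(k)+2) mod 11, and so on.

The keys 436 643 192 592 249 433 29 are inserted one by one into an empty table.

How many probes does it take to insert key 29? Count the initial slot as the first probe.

436: h=0 -> slot 0
643: h=5 -> slot 5
192: h=5, probe 5,6 -> slot 6
592: h=6, probe 6,7 -> slot 7
249: h=0, probe 0,1 -> slot 1
433: h=2 -> slot 2
29: h=0, probe 0,1,2,3 -> slot 3
Table: [436, 249, 433, 29, ., 643, 192, 592, ., ., .]

4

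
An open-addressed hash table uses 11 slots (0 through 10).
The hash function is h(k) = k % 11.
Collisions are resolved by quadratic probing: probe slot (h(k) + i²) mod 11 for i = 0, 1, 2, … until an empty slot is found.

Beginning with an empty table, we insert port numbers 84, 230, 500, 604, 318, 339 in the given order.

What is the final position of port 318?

84 hashes to 7; slot 7 is free -> place at 7.
230 hashes to 10; slot 10 is free -> place at 10.
500 hashes to 5; slot 5 is free -> place at 5.
604 hashes to 10; 10 taken -> place at 0.
318 hashes to 10; 10,0 taken -> place at 3.
339 hashes to 9; slot 9 is free -> place at 9.
Table: [604, ∅, ∅, 318, ∅, 500, ∅, 84, ∅, 339, 230]

3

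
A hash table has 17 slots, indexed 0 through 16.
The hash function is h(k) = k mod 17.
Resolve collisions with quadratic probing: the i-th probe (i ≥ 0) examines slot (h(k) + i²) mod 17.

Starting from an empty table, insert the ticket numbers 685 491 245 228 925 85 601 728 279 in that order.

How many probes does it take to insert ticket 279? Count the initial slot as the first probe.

685: h=5 -> slot 5
491: h=15 -> slot 15
245: h=7 -> slot 7
228: h=7, probe 7,8 -> slot 8
925: h=7, probe 7,8,11 -> slot 11
85: h=0 -> slot 0
601: h=6 -> slot 6
728: h=14 -> slot 14
279: h=7, probe 7,8,11,16 -> slot 16
Table: [85, —, —, —, —, 685, 601, 245, 228, —, —, 925, —, —, 728, 491, 279]

4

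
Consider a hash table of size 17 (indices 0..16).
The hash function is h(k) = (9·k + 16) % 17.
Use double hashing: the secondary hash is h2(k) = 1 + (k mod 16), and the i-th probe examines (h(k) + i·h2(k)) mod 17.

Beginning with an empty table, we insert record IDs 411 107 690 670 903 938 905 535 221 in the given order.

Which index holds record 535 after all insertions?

411 hashes to 9; slot 9 is free -> place at 9.
107 hashes to 10; slot 10 is free -> place at 10.
690 hashes to 4; slot 4 is free -> place at 4.
670 hashes to 11; slot 11 is free -> place at 11.
903 hashes to 0; slot 0 is free -> place at 0.
938 hashes to 9, h2=11; 9 taken -> place at 3.
905 hashes to 1; slot 1 is free -> place at 1.
535 hashes to 3, h2=8; 3,11 taken -> place at 2.
221 hashes to 16; slot 16 is free -> place at 16.
Table: [903, 905, 535, 938, 690, -, -, -, -, 411, 107, 670, -, -, -, -, 221]

2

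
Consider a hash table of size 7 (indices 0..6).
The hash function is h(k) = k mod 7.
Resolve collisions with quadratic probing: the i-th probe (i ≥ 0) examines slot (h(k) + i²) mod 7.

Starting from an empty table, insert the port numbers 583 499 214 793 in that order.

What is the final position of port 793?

583 hashes to 2; slot 2 is free => place at 2.
499 hashes to 2; 2 taken => place at 3.
214 hashes to 4; slot 4 is free => place at 4.
793 hashes to 2; 2,3 taken => place at 6.
Table: [—, —, 583, 499, 214, —, 793]

6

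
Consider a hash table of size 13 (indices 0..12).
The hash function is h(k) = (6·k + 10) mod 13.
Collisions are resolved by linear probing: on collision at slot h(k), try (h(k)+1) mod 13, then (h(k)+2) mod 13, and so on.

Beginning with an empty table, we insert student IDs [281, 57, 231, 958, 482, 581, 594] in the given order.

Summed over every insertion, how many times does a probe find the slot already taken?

281: h=6 => slot 6
57: h=1 => slot 1
231: h=5 => slot 5
958: h=12 => slot 12
482: h=3 => slot 3
581: h=12, probe 12,0 => slot 0
594: h=12, probe 12,0,1,2 => slot 2
Table: [581, 57, 594, 482, ∅, 231, 281, ∅, ∅, ∅, ∅, ∅, 958]

4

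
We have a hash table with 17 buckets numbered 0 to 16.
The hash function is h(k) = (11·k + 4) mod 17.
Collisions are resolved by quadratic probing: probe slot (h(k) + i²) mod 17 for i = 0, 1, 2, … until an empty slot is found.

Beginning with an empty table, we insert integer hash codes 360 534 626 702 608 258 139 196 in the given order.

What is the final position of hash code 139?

7

Insert 360: h=3, slot 3 empty → index 3.
Insert 534: h=13, slot 13 empty → index 13.
Insert 626: h=5, slot 5 empty → index 5.
Insert 702: h=8, slot 8 empty → index 8.
Insert 608: h=11, slot 11 empty → index 11.
Insert 258: h=3, slot 3 occupied → index 4.
Insert 139: h=3, slots 3,4 occupied → index 7.
Insert 196: h=1, slot 1 empty → index 1.
Table: [., 196, ., 360, 258, 626, ., 139, 702, ., ., 608, ., 534, ., ., .]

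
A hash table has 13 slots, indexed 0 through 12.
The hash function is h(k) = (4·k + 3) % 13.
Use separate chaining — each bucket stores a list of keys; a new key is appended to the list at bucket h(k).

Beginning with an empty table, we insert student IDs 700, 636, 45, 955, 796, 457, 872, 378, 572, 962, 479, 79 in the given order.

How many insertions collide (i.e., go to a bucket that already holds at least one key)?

5

Insert 700: h=8, bucket 8 empty → new chain.
Insert 636: h=12, bucket 12 empty → new chain.
Insert 45: h=1, bucket 1 empty → new chain.
Insert 955: h=1, bucket 1 nonempty → append to chain.
Insert 796: h=2, bucket 2 empty → new chain.
Insert 457: h=11, bucket 11 empty → new chain.
Insert 872: h=7, bucket 7 empty → new chain.
Insert 378: h=7, bucket 7 nonempty → append to chain.
Insert 572: h=3, bucket 3 empty → new chain.
Insert 962: h=3, bucket 3 nonempty → append to chain.
Insert 479: h=8, bucket 8 nonempty → append to chain.
Insert 79: h=7, bucket 7 nonempty → append to chain.
Final buckets:
0: ∅
1: 45 -> 955
2: 796
3: 572 -> 962
4: ∅
5: ∅
6: ∅
7: 872 -> 378 -> 79
8: 700 -> 479
9: ∅
10: ∅
11: 457
12: 636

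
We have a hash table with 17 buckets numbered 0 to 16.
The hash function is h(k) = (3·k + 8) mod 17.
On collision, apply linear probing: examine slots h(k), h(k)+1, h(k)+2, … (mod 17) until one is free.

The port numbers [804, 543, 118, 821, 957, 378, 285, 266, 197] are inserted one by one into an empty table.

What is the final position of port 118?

804: h=6 => slot 6
543: h=5 => slot 5
118: h=5, probe 5,6,7 => slot 7
821: h=6, probe 6,7,8 => slot 8
957: h=6, probe 6,7,8,9 => slot 9
378: h=3 => slot 3
285: h=13 => slot 13
266: h=7, probe 7,8,9,10 => slot 10
197: h=4 => slot 4
Table: [—, —, —, 378, 197, 543, 804, 118, 821, 957, 266, —, —, 285, —, —, —]

7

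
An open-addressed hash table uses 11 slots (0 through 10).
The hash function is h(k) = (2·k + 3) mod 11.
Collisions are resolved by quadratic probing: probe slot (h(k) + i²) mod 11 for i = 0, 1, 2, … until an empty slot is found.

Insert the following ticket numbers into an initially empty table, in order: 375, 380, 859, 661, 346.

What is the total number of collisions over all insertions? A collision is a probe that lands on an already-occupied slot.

3

375: h=5 → slot 5
380: h=4 → slot 4
859: h=5, probe 5,6 → slot 6
661: h=5, probe 5,6,9 → slot 9
346: h=2 → slot 2
Table: [-, -, 346, -, 380, 375, 859, -, -, 661, -]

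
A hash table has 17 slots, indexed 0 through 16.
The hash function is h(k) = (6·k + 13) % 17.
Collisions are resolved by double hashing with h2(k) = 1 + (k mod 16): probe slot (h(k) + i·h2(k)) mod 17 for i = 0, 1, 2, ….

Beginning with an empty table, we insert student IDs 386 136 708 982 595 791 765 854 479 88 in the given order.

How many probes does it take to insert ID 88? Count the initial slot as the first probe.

386 hashes to 0; slot 0 is free => place at 0.
136 hashes to 13; slot 13 is free => place at 13.
708 hashes to 11; slot 11 is free => place at 11.
982 hashes to 6; slot 6 is free => place at 6.
595 hashes to 13, h2=4; 13,0 taken => place at 4.
791 hashes to 16; slot 16 is free => place at 16.
765 hashes to 13, h2=14; 13 taken => place at 10.
854 hashes to 3; slot 3 is free => place at 3.
479 hashes to 14; slot 14 is free => place at 14.
88 hashes to 14, h2=9; 14,6 taken => place at 15.
Table: [386, ., ., 854, 595, ., 982, ., ., ., 765, 708, ., 136, 479, 88, 791]

3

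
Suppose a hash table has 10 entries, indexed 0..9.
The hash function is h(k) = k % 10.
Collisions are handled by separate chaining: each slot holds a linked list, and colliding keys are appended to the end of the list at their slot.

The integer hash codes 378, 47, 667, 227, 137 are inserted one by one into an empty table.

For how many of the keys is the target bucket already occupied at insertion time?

3

378 → bucket 8
47 → bucket 7
667 → bucket 7 (collision)
227 → bucket 7 (collision)
137 → bucket 7 (collision)
Final buckets:
0: _
1: _
2: _
3: _
4: _
5: _
6: _
7: 47 -> 667 -> 227 -> 137
8: 378
9: _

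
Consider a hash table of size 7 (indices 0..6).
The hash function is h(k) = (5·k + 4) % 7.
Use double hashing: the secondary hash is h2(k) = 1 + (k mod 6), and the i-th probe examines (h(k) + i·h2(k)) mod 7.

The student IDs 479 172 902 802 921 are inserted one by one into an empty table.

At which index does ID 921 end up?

0

479 hashes to 5; slot 5 is free -> place at 5.
172 hashes to 3; slot 3 is free -> place at 3.
902 hashes to 6; slot 6 is free -> place at 6.
802 hashes to 3, h2=5; 3 taken -> place at 1.
921 hashes to 3, h2=4; 3 taken -> place at 0.
Table: [921, 802, -, 172, -, 479, 902]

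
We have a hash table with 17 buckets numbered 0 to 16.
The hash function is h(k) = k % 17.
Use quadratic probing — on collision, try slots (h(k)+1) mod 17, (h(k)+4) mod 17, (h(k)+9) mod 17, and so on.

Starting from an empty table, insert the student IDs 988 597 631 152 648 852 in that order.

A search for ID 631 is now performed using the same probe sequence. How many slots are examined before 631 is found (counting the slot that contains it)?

Insert 988: h=2, slot 2 empty → index 2.
Insert 597: h=2, slot 2 occupied → index 3.
Insert 631: h=2, slots 2,3 occupied → index 6.
Insert 152: h=16, slot 16 empty → index 16.
Insert 648: h=2, slots 2,3,6 occupied → index 11.
Insert 852: h=2, slots 2,3,6,11 occupied → index 1.
Table: [—, 852, 988, 597, —, —, 631, —, —, —, —, 648, —, —, —, —, 152]
Lookup 631: h=2, probe 2,3,6 → found at 6.

3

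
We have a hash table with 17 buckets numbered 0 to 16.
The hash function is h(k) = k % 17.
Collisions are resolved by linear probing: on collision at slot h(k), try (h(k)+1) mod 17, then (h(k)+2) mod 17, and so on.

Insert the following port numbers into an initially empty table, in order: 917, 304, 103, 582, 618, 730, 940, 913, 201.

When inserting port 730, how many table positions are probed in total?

2

Insert 917: h=16, slot 16 empty => index 16.
Insert 304: h=15, slot 15 empty => index 15.
Insert 103: h=1, slot 1 empty => index 1.
Insert 582: h=4, slot 4 empty => index 4.
Insert 618: h=6, slot 6 empty => index 6.
Insert 730: h=16, slot 16 occupied => index 0.
Insert 940: h=5, slot 5 empty => index 5.
Insert 913: h=12, slot 12 empty => index 12.
Insert 201: h=14, slot 14 empty => index 14.
Table: [730, 103, ∅, ∅, 582, 940, 618, ∅, ∅, ∅, ∅, ∅, 913, ∅, 201, 304, 917]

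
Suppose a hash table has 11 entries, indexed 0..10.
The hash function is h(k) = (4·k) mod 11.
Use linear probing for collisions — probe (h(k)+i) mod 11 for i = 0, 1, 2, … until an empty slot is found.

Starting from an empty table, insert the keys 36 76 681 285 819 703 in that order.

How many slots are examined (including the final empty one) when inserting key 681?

Insert 36: h=1, slot 1 empty => index 1.
Insert 76: h=7, slot 7 empty => index 7.
Insert 681: h=7, slot 7 occupied => index 8.
Insert 285: h=7, slots 7,8 occupied => index 9.
Insert 819: h=9, slot 9 occupied => index 10.
Insert 703: h=7, slots 7,8,9,10 occupied => index 0.
Table: [703, 36, _, _, _, _, _, 76, 681, 285, 819]

2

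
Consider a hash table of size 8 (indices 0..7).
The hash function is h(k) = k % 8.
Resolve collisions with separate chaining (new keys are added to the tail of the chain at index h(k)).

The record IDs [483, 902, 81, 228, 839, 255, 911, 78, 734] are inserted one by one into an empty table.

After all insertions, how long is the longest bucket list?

3

Insert 483: h=3, bucket 3 empty → new chain.
Insert 902: h=6, bucket 6 empty → new chain.
Insert 81: h=1, bucket 1 empty → new chain.
Insert 228: h=4, bucket 4 empty → new chain.
Insert 839: h=7, bucket 7 empty → new chain.
Insert 255: h=7, bucket 7 nonempty → append to chain.
Insert 911: h=7, bucket 7 nonempty → append to chain.
Insert 78: h=6, bucket 6 nonempty → append to chain.
Insert 734: h=6, bucket 6 nonempty → append to chain.
Final buckets:
0: —
1: 81
2: —
3: 483
4: 228
5: —
6: 902 -> 78 -> 734
7: 839 -> 255 -> 911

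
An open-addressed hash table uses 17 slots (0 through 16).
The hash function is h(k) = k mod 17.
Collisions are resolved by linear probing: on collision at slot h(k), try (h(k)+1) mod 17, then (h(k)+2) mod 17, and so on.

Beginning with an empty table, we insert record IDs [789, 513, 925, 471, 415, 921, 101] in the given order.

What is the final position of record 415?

Insert 789: h=7, slot 7 empty → index 7.
Insert 513: h=3, slot 3 empty → index 3.
Insert 925: h=7, slot 7 occupied → index 8.
Insert 471: h=12, slot 12 empty → index 12.
Insert 415: h=7, slots 7,8 occupied → index 9.
Insert 921: h=3, slot 3 occupied → index 4.
Insert 101: h=16, slot 16 empty → index 16.
Table: [—, —, —, 513, 921, —, —, 789, 925, 415, —, —, 471, —, —, —, 101]

9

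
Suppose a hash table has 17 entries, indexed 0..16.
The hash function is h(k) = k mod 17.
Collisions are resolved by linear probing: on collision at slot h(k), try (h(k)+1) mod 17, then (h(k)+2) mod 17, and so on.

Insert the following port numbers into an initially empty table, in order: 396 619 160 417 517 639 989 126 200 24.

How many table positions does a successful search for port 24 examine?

396 hashes to 5; slot 5 is free => place at 5.
619 hashes to 7; slot 7 is free => place at 7.
160 hashes to 7; 7 taken => place at 8.
417 hashes to 9; slot 9 is free => place at 9.
517 hashes to 7; 7,8,9 taken => place at 10.
639 hashes to 10; 10 taken => place at 11.
989 hashes to 3; slot 3 is free => place at 3.
126 hashes to 7; 7,8,9,10,11 taken => place at 12.
200 hashes to 13; slot 13 is free => place at 13.
24 hashes to 7; 7,8,9,10,11,12,13 taken => place at 14.
Table: [., ., ., 989, ., 396, ., 619, 160, 417, 517, 639, 126, 200, 24, ., .]
Lookup 24: h=7, probe 7,8,9,10,11,12,13,14 → found at 14.

8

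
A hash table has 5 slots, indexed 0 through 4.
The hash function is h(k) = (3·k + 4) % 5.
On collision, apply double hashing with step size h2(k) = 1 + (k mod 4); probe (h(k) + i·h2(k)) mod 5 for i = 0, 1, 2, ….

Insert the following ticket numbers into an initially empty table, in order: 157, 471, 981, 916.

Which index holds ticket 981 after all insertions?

4

157: h=0 => slot 0
471: h=2 => slot 2
981: h=2, h2=2, probe 2,4 => slot 4
916: h=2, h2=1, probe 2,3 => slot 3
Table: [157, -, 471, 916, 981]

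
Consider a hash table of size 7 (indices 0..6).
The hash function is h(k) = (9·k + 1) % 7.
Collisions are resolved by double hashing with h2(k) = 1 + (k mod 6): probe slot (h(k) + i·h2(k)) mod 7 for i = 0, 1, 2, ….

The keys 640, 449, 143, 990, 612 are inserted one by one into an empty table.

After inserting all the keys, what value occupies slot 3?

449

640 hashes to 0; slot 0 is free -> place at 0.
449 hashes to 3; slot 3 is free -> place at 3.
143 hashes to 0, h2=6; 0 taken -> place at 6.
990 hashes to 0, h2=1; 0 taken -> place at 1.
612 hashes to 0, h2=1; 0,1 taken -> place at 2.
Table: [640, 990, 612, 449, _, _, 143]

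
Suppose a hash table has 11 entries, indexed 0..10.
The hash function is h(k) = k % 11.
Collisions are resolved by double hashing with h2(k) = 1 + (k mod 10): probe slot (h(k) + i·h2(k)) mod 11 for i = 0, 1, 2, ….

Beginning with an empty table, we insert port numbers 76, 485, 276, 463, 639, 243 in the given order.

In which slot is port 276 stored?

8

76 hashes to 10; slot 10 is free → place at 10.
485 hashes to 1; slot 1 is free → place at 1.
276 hashes to 1, h2=7; 1 taken → place at 8.
463 hashes to 1, h2=4; 1 taken → place at 5.
639 hashes to 1, h2=10; 1 taken → place at 0.
243 hashes to 1, h2=4; 1,5 taken → place at 9.
Table: [639, 485, _, _, _, 463, _, _, 276, 243, 76]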